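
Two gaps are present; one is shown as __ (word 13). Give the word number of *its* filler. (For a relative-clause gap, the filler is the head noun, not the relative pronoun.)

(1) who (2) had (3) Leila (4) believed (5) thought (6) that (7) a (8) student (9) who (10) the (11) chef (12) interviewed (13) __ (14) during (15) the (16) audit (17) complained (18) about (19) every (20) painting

The marked gap is inside the relative clause, the direct object of "interviewed".
Its filler is the head noun "student" (via "who"), at word 8.
(The other dependency links word 1 to a gap after word 4.)

8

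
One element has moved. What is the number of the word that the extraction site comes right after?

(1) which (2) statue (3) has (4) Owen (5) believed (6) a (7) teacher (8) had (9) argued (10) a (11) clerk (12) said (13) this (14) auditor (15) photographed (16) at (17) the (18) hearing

The displaced element is "which statue" (word 2).
It is linked across 3 clause boundaries (Ø → Ø → Ø).
It functions as the direct object of "photographed", so the gap sits immediately after word 15 ("photographed").
Base order: Owen has believed a teacher had argued a clerk said this auditor photographed which statue at the hearing.

15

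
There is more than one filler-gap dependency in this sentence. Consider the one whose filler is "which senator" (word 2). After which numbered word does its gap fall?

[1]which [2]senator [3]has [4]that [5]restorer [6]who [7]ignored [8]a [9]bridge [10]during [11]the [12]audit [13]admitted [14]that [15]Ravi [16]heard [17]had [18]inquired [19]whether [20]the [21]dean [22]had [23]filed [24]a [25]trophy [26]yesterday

16

The displaced element is "which senator" (word 2).
It is linked across 2 clause boundaries (that → Ø).
It functions as the subject of "inquired", so the gap sits immediately after word 16 ("heard").
Base order: That restorer who ignored a bridge during the audit has admitted that Ravi heard which senator had inquired whether the dean had filed a trophy yesterday.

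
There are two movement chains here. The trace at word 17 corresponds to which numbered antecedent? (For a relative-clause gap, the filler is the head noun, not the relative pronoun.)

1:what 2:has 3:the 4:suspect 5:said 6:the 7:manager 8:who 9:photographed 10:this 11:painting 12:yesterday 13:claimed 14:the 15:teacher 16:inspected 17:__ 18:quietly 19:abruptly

1

The marked gap is the direct object of "inspected".
Its filler is the fronted wh-phrase "what", at word 1.
(The other dependency links word 7 to a gap after word 8.)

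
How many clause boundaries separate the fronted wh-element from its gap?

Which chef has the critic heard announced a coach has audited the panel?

1

"which chef" is extracted from the subject of "announced".
Boundaries crossed, outermost first: [Ø] — 1 in total.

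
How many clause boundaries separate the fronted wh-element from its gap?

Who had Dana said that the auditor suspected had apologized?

2

"who" is extracted from the subject of "apologized".
Boundaries crossed, outermost first: [that], [Ø] — 2 in total.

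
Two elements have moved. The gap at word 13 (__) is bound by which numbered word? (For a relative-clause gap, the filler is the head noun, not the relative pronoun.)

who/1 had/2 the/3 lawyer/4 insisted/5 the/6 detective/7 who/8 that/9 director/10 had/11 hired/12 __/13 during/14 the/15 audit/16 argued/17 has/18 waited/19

7

The marked gap is inside the relative clause, the direct object of "hired".
Its filler is the head noun "detective" (via "who"), at word 7.
(The other dependency links word 1 to a gap after word 17.)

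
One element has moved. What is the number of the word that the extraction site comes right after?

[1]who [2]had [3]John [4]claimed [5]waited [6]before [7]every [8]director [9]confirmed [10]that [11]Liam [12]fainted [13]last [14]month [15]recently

The displaced element is "who" (word 1).
It is linked across 1 clause boundary (Ø).
It functions as the subject of "waited", so the gap sits immediately after word 4 ("claimed").
Base order: John had claimed that who waited before every director confirmed that Liam fainted last month recently.

4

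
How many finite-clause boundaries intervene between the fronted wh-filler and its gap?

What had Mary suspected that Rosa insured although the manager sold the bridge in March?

1

"what" is extracted from the object of "insured".
Boundaries crossed, outermost first: [that] — 1 in total.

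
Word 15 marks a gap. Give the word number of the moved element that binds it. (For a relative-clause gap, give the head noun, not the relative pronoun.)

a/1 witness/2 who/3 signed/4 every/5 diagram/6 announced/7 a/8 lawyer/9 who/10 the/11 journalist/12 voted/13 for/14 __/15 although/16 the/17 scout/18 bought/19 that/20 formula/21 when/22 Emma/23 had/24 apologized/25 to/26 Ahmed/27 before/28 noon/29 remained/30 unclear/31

The gap at 15 is the prepositional object of "voted", inside a relative clause.
The relative pronoun is "who" (word 10); it is bound by the head noun immediately before it.
Its filler is the head noun "lawyer", at word 9.

9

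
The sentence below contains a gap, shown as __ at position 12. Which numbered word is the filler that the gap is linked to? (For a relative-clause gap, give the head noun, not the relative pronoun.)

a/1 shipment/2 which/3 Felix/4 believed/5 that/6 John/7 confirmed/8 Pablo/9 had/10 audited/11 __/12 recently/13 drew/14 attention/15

The gap at 12 is the object of "audited", inside a relative clause.
The relative pronoun is "which" (word 3); it is bound by the head noun immediately before it.
Its filler is the head noun "shipment", at word 2.

2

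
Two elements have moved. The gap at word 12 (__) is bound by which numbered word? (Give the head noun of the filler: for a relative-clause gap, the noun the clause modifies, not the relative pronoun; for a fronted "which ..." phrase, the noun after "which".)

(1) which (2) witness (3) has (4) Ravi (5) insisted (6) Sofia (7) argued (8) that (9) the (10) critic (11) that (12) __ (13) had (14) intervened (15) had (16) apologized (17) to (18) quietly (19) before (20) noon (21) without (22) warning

The marked gap is inside the relative clause, the subject of "intervened".
Its filler is the head noun "critic" (via "that"), at word 10.
(The other dependency links word 2 to a gap after word 17.)

10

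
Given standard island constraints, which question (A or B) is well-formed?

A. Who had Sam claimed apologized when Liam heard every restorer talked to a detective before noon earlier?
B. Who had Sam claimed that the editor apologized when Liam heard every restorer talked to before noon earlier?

A

In B, the wh-phrase is extracted from inside an adjunct island (introduced by "when"), which blocks movement.
In A, the extraction path crosses only that-complement boundaries, which are transparent.
So A is grammatical.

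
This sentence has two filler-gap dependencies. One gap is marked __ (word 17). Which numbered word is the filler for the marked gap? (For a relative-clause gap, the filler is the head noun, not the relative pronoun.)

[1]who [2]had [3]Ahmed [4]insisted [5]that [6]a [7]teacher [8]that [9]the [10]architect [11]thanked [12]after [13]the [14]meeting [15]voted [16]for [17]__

1

The marked gap is the object of the preposition "for" of "voted".
Its filler is the fronted wh-phrase "who", at word 1.
(The other dependency links word 7 to a gap after word 11.)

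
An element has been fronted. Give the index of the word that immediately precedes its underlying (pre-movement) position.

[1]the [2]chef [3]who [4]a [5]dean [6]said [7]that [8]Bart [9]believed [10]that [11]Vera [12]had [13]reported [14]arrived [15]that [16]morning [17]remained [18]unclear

13

The displaced element is "the chef" (word 2).
It is linked across 3 clause boundaries (that → that → Ø).
It functions as the subject of "arrived", so the gap sits immediately after word 13 ("reported").
Base order: A dean said that Bart believed that Vera had reported that the chef arrived that morning.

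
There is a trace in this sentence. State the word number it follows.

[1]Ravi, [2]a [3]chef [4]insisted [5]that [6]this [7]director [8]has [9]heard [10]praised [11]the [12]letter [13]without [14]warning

The displaced element is "Ravi" (word 1).
It is linked across 2 clause boundaries (that → Ø).
It functions as the subject of "praised", so the gap sits immediately after word 9 ("heard").
Base order: A chef insisted that this director has heard that Ravi praised the letter without warning.

9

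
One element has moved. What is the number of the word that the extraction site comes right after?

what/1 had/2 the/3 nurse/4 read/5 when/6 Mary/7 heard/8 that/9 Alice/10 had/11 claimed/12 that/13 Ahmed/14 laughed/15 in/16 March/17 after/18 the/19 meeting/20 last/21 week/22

The displaced element is "what" (word 1).
It functions as the direct object of "read", so the gap sits immediately after word 5 ("read").
Base order: The nurse had read what when Mary heard that Alice had claimed that Ahmed laughed in March after the meeting last week.

5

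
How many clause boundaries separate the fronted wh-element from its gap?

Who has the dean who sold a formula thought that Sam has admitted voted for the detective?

"who" is extracted from the subject of "voted".
Boundaries crossed, outermost first: [that], [Ø] — 2 in total.

2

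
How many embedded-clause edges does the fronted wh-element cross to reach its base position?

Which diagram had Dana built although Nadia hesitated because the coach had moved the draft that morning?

"which diagram" originates inside the matrix clause — no clause boundary is crossed.

0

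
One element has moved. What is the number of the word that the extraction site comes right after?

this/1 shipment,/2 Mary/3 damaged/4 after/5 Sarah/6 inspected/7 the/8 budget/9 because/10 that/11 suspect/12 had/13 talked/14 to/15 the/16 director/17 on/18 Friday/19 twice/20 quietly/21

The displaced element is "this shipment" (word 2).
It functions as the direct object of "damaged", so the gap sits immediately after word 4 ("damaged").
Base order: Mary damaged this shipment after Sarah inspected the budget because that suspect had talked to the director on Friday twice quietly.

4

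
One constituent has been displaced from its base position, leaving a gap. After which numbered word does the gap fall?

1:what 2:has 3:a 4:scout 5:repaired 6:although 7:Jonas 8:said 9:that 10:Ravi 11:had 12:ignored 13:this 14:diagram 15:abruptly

The displaced element is "what" (word 1).
It functions as the direct object of "repaired", so the gap sits immediately after word 5 ("repaired").
Base order: A scout has repaired what although Jonas said that Ravi had ignored this diagram abruptly.

5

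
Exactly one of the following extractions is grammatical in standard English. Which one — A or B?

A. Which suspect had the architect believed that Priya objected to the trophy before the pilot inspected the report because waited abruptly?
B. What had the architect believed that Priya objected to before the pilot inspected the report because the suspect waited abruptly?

B

In A, the wh-phrase is extracted from inside an adjunct island (introduced by "before"), which blocks movement.
In B, the extraction path crosses only that-complement boundaries, which are transparent.
So B is grammatical.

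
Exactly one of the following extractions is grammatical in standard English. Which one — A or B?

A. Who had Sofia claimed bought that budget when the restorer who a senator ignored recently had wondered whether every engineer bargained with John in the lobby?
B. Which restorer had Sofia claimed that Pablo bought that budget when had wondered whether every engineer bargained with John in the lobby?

In B, the wh-phrase is extracted from inside an adjunct island (introduced by "when"), which blocks movement.
In A, the extraction path crosses only that-complement boundaries, which are transparent.
So A is grammatical.

A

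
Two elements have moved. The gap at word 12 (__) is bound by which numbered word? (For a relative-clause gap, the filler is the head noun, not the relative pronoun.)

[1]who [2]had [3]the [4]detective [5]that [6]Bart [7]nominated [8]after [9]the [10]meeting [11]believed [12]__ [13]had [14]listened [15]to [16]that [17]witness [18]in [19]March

The marked gap is the subject of "listened".
Its filler is the fronted wh-phrase "who", at word 1.
(The other dependency links word 4 to a gap after word 7.)

1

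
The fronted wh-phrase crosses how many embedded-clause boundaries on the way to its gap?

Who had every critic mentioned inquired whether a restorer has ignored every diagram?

1

"who" is extracted from the subject of "inquired".
Boundaries crossed, outermost first: [Ø] — 1 in total.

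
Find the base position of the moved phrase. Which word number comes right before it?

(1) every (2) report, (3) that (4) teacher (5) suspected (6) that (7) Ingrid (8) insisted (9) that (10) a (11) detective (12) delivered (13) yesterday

The displaced element is "every report" (word 2).
It is linked across 2 clause boundaries (that → that).
It functions as the direct object of "delivered", so the gap sits immediately after word 12 ("delivered").
Base order: That teacher suspected that Ingrid insisted that a detective delivered every report yesterday.

12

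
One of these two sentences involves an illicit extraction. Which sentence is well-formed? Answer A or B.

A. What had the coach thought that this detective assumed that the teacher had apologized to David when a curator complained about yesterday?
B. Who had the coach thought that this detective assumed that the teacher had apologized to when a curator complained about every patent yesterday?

In A, the wh-phrase is extracted from inside an adjunct island (introduced by "when"), which blocks movement.
In B, the extraction path crosses only that-complement boundaries, which are transparent.
So B is grammatical.

B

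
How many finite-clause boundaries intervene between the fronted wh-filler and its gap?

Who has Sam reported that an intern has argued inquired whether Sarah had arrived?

"who" is extracted from the subject of "inquired".
Boundaries crossed, outermost first: [that], [Ø] — 2 in total.

2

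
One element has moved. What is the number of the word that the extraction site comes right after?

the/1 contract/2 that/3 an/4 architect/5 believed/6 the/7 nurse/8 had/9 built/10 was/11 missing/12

10

The displaced element is "the contract" (word 2).
It is linked across 1 clause boundary (Ø).
It functions as the direct object of "built", so the gap sits immediately after word 10 ("built").
Base order: An architect believed the nurse had built the contract.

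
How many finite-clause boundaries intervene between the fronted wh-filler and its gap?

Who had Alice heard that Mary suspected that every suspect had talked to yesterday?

"who" is extracted from the PP object of "talked".
Boundaries crossed, outermost first: [that], [that] — 2 in total.

2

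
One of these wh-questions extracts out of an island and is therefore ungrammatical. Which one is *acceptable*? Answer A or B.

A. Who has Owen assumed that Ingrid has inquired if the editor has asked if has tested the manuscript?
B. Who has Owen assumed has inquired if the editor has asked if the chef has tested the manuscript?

B

In A, the wh-phrase is extracted from inside a wh-island (introduced by "if"), which blocks movement.
In B, the extraction path crosses only that-complement boundaries, which are transparent.
So B is grammatical.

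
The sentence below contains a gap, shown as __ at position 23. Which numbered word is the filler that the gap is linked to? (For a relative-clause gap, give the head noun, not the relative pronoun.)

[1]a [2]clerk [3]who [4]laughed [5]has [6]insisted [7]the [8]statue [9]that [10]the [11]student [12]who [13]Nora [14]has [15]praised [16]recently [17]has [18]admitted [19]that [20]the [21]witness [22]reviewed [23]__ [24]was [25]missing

The gap at 23 is the object of "reviewed", inside a relative clause.
The relative pronoun is "that" (word 9); it is bound by the head noun immediately before it.
Its filler is the head noun "statue", at word 8.

8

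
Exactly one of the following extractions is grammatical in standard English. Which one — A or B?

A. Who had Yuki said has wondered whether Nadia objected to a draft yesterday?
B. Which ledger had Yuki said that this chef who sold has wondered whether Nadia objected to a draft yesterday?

In B, the wh-phrase is extracted from inside a complex-NP island (relative clause) (introduced by "who"), which blocks movement.
In A, the extraction path crosses only that-complement boundaries, which are transparent.
So A is grammatical.

A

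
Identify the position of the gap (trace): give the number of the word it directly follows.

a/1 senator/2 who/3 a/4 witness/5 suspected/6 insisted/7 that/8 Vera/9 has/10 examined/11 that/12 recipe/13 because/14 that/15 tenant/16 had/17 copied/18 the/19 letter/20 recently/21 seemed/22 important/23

The displaced element is "a senator" (word 2).
It is linked across 1 clause boundary (Ø).
It functions as the subject of "insisted", so the gap sits immediately after word 6 ("suspected").
Base order: A witness suspected that a senator insisted that Vera has examined that recipe because that tenant had copied the letter recently.

6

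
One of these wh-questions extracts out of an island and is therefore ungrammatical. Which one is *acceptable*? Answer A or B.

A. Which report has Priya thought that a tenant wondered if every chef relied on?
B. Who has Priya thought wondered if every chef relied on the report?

B

In A, the wh-phrase is extracted from inside a wh-island (introduced by "if"), which blocks movement.
In B, the extraction path crosses only that-complement boundaries, which are transparent.
So B is grammatical.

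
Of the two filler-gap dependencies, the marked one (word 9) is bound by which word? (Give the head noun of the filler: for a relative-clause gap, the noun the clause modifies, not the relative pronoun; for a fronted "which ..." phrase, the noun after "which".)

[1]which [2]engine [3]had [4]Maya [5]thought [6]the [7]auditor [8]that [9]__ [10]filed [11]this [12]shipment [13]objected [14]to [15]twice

The marked gap is inside the relative clause, the subject of "filed".
Its filler is the head noun "auditor" (via "that"), at word 7.
(The other dependency links word 2 to a gap after word 14.)

7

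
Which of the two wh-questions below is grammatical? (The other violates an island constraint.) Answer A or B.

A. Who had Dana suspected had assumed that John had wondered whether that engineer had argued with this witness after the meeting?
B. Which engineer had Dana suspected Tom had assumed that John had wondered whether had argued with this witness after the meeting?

A

In B, the wh-phrase is extracted from inside a wh-island (introduced by "whether"), which blocks movement.
In A, the extraction path crosses only that-complement boundaries, which are transparent.
So A is grammatical.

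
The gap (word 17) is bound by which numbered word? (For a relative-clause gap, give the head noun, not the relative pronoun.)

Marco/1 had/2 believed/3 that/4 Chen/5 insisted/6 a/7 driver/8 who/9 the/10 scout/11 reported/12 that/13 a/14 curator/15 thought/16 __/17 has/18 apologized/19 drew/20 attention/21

8

The gap at 17 is the subject of "apologized", inside a relative clause.
The relative pronoun is "who" (word 9); it is bound by the head noun immediately before it.
Its filler is the head noun "driver", at word 8.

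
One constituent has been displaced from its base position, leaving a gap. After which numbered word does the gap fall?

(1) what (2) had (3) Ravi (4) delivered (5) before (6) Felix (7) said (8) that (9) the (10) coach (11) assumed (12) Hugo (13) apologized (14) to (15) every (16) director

The displaced element is "what" (word 1).
It functions as the direct object of "delivered", so the gap sits immediately after word 4 ("delivered").
Base order: Ravi had delivered what before Felix said that the coach assumed Hugo apologized to every director.

4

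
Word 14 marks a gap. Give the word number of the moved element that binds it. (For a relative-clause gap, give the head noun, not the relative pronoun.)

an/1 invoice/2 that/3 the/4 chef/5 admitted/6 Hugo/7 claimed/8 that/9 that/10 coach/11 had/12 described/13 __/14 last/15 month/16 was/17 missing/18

The gap at 14 is the object of "described", inside a relative clause.
The relative pronoun is "that" (word 3); it is bound by the head noun immediately before it.
Its filler is the head noun "invoice", at word 2.

2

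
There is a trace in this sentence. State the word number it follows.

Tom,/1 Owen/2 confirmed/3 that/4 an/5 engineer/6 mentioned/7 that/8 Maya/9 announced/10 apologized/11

The displaced element is "Tom" (word 1).
It is linked across 3 clause boundaries (that → that → Ø).
It functions as the subject of "apologized", so the gap sits immediately after word 10 ("announced").
Base order: Owen confirmed that an engineer mentioned that Maya announced that Tom apologized.

10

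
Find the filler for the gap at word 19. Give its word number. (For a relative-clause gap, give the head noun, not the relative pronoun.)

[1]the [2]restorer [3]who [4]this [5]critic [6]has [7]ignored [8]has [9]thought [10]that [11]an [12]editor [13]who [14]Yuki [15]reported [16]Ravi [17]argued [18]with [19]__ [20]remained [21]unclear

12

The gap at 19 is the prepositional object of "argued", inside a relative clause.
The relative pronoun is "who" (word 13); it is bound by the head noun immediately before it.
Its filler is the head noun "editor", at word 12.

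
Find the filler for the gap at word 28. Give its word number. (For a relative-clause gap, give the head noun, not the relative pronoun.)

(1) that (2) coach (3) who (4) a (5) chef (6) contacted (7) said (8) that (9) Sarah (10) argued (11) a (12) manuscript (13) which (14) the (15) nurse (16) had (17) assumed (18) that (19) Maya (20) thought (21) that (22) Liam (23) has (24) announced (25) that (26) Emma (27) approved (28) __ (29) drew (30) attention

The gap at 28 is the object of "approved", inside a relative clause.
The relative pronoun is "which" (word 13); it is bound by the head noun immediately before it.
Its filler is the head noun "manuscript", at word 12.

12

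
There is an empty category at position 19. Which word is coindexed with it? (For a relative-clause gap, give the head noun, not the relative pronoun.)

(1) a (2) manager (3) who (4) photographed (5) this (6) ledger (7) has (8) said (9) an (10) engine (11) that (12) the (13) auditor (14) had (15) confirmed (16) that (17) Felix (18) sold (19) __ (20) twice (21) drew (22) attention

The gap at 19 is the object of "sold", inside a relative clause.
The relative pronoun is "that" (word 11); it is bound by the head noun immediately before it.
Its filler is the head noun "engine", at word 10.

10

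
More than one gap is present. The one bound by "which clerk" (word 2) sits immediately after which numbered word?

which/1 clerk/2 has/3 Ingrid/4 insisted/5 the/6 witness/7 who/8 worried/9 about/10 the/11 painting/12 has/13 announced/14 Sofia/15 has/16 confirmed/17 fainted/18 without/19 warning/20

17

The displaced element is "which clerk" (word 2).
It is linked across 3 clause boundaries (Ø → Ø → Ø).
It functions as the subject of "fainted", so the gap sits immediately after word 17 ("confirmed").
Base order: Ingrid has insisted the witness who worried about the painting has announced Sofia has confirmed that which clerk fainted without warning.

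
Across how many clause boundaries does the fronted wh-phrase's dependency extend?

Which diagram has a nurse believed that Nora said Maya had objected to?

2

"which diagram" is extracted from the PP object of "objected".
Boundaries crossed, outermost first: [that], [Ø] — 2 in total.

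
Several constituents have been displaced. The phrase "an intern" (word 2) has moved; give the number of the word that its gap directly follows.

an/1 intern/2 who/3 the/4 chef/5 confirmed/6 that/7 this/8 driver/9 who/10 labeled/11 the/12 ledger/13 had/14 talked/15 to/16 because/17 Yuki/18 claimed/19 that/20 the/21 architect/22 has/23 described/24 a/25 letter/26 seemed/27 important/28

16

The displaced element is "an intern" (word 2).
It is linked across 1 clause boundary (that).
It functions as the object of the preposition "to" of "talked", so the gap sits immediately after word 16 ("to").
Base order: The chef confirmed that this driver who labeled the ledger had talked to an intern because Yuki claimed that the architect has described a letter.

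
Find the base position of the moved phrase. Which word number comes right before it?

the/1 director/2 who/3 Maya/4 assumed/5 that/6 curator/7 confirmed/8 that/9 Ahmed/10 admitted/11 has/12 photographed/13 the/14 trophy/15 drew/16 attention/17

11

The displaced element is "the director" (word 2).
It is linked across 3 clause boundaries (Ø → that → Ø).
It functions as the subject of "photographed", so the gap sits immediately after word 11 ("admitted").
Base order: Maya assumed that curator confirmed that Ahmed admitted the director has photographed the trophy.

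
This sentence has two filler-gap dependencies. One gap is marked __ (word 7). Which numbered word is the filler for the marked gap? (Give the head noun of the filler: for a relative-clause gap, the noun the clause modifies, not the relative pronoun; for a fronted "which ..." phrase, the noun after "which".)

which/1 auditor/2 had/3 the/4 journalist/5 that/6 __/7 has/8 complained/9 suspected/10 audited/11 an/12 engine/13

The marked gap is inside the relative clause, the subject of "complained".
Its filler is the head noun "journalist" (via "that"), at word 5.
(The other dependency links word 2 to a gap after word 10.)

5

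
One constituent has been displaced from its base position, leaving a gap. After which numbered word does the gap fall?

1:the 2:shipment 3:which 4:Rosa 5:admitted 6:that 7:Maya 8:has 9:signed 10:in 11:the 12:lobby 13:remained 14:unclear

9

The displaced element is "the shipment" (word 2).
It is linked across 1 clause boundary (that).
It functions as the direct object of "signed", so the gap sits immediately after word 9 ("signed").
Base order: Rosa admitted that Maya has signed the shipment in the lobby.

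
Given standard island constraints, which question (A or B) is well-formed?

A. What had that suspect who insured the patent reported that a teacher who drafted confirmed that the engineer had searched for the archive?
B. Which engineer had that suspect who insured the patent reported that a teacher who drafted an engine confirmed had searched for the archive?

B

In A, the wh-phrase is extracted from inside a complex-NP island (relative clause) (introduced by "who"), which blocks movement.
In B, the extraction path crosses only that-complement boundaries, which are transparent.
So B is grammatical.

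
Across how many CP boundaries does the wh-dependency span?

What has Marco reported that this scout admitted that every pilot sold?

2

"what" is extracted from the object of "sold".
Boundaries crossed, outermost first: [that], [that] — 2 in total.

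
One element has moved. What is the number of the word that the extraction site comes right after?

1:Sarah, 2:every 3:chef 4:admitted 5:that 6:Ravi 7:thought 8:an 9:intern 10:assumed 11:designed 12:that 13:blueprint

10

The displaced element is "Sarah" (word 1).
It is linked across 3 clause boundaries (that → Ø → Ø).
It functions as the subject of "designed", so the gap sits immediately after word 10 ("assumed").
Base order: Every chef admitted that Ravi thought an intern assumed Sarah designed that blueprint.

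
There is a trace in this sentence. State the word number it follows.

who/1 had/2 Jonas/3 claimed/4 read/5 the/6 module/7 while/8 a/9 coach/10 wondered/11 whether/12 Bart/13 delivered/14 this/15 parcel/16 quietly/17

The displaced element is "who" (word 1).
It is linked across 1 clause boundary (Ø).
It functions as the subject of "read", so the gap sits immediately after word 4 ("claimed").
Base order: Jonas had claimed that who read the module while a coach wondered whether Bart delivered this parcel quietly.

4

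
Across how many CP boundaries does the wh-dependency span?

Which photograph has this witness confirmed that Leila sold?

"which photograph" is extracted from the object of "sold".
Boundaries crossed, outermost first: [that] — 1 in total.

1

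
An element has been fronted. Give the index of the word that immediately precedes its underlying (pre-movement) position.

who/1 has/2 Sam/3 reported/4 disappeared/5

The displaced element is "who" (word 1).
It is linked across 1 clause boundary (Ø).
It functions as the subject of "disappeared", so the gap sits immediately after word 4 ("reported").
Base order: Sam has reported that who disappeared.

4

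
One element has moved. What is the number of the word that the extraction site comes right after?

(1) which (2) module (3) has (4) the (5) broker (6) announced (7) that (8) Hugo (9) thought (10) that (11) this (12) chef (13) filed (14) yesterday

The displaced element is "which module" (word 2).
It is linked across 2 clause boundaries (that → that).
It functions as the direct object of "filed", so the gap sits immediately after word 13 ("filed").
Base order: The broker has announced that Hugo thought that this chef filed which module yesterday.

13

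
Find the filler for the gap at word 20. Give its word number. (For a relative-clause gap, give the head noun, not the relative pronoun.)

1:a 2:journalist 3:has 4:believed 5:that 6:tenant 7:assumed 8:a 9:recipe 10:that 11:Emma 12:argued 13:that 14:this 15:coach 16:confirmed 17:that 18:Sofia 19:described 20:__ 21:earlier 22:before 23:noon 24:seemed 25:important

9

The gap at 20 is the object of "described", inside a relative clause.
The relative pronoun is "that" (word 10); it is bound by the head noun immediately before it.
Its filler is the head noun "recipe", at word 9.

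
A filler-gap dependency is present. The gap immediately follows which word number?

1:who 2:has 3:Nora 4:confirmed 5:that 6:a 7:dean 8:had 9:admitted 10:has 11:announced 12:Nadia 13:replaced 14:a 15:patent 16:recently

9

The displaced element is "who" (word 1).
It is linked across 2 clause boundaries (that → Ø).
It functions as the subject of "announced", so the gap sits immediately after word 9 ("admitted").
Base order: Nora has confirmed that a dean had admitted that who has announced Nadia replaced a patent recently.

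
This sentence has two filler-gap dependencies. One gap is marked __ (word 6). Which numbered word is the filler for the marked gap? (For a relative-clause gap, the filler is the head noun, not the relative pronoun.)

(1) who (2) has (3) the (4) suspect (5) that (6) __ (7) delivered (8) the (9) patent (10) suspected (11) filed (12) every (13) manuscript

4

The marked gap is inside the relative clause, the subject of "delivered".
Its filler is the head noun "suspect" (via "that"), at word 4.
(The other dependency links word 1 to a gap after word 10.)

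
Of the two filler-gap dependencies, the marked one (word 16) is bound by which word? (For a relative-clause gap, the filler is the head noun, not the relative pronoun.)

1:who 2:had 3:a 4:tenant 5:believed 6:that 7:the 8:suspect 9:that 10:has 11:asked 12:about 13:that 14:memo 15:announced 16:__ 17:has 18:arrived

1

The marked gap is the subject of "arrived".
Its filler is the fronted wh-phrase "who", at word 1.
(The other dependency links word 8 to a gap after word 9.)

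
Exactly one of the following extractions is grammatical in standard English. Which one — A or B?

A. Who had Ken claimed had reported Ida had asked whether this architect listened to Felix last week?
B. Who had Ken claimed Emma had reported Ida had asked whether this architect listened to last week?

A

In B, the wh-phrase is extracted from inside a wh-island (introduced by "whether"), which blocks movement.
In A, the extraction path crosses only that-complement boundaries, which are transparent.
So A is grammatical.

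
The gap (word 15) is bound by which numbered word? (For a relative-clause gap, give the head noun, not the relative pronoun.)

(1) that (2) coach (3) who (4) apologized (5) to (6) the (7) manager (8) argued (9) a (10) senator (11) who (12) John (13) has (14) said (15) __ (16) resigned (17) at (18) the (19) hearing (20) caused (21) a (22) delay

10

The gap at 15 is the subject of "resigned", inside a relative clause.
The relative pronoun is "who" (word 11); it is bound by the head noun immediately before it.
Its filler is the head noun "senator", at word 10.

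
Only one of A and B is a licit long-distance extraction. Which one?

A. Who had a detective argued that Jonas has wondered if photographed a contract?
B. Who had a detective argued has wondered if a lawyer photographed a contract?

In A, the wh-phrase is extracted from inside a wh-island (introduced by "if"), which blocks movement.
In B, the extraction path crosses only that-complement boundaries, which are transparent.
So B is grammatical.

B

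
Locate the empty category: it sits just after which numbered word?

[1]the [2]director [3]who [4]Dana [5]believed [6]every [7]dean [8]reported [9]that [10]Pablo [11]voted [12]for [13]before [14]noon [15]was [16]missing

12

The displaced element is "the director" (word 2).
It is linked across 2 clause boundaries (Ø → that).
It functions as the object of the preposition "for" of "voted", so the gap sits immediately after word 12 ("for").
Base order: Dana believed every dean reported that Pablo voted for the director before noon.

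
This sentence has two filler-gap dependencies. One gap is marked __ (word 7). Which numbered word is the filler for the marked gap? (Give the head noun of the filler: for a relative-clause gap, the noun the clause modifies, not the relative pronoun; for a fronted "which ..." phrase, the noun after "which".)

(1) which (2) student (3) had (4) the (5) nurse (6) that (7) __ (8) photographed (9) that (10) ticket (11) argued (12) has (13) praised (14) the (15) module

5

The marked gap is inside the relative clause, the subject of "photographed".
Its filler is the head noun "nurse" (via "that"), at word 5.
(The other dependency links word 2 to a gap after word 11.)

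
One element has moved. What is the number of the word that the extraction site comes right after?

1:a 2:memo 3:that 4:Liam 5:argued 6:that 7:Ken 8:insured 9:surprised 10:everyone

The displaced element is "a memo" (word 2).
It is linked across 1 clause boundary (that).
It functions as the direct object of "insured", so the gap sits immediately after word 8 ("insured").
Base order: Liam argued that Ken insured a memo.

8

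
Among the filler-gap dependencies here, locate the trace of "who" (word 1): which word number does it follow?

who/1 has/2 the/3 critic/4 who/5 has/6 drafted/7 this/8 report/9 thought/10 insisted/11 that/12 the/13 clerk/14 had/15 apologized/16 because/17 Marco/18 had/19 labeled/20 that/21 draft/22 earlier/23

The displaced element is "who" (word 1).
It is linked across 1 clause boundary (Ø).
It functions as the subject of "insisted", so the gap sits immediately after word 10 ("thought").
Base order: The critic who has drafted this report has thought that who insisted that the clerk had apologized because Marco had labeled that draft earlier.

10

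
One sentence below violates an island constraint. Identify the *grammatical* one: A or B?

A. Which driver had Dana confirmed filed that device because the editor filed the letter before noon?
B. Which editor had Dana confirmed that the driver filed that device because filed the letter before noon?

A

In B, the wh-phrase is extracted from inside an adjunct island (introduced by "because"), which blocks movement.
In A, the extraction path crosses only that-complement boundaries, which are transparent.
So A is grammatical.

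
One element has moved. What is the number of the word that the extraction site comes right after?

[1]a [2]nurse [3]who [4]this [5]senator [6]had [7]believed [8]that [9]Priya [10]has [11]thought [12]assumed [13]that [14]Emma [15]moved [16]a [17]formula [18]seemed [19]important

The displaced element is "a nurse" (word 2).
It is linked across 2 clause boundaries (that → Ø).
It functions as the subject of "assumed", so the gap sits immediately after word 11 ("thought").
Base order: This senator had believed that Priya has thought that a nurse assumed that Emma moved a formula.

11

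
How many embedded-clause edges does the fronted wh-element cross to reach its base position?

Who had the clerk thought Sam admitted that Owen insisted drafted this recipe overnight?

"who" is extracted from the subject of "drafted".
Boundaries crossed, outermost first: [Ø], [that], [Ø] — 3 in total.

3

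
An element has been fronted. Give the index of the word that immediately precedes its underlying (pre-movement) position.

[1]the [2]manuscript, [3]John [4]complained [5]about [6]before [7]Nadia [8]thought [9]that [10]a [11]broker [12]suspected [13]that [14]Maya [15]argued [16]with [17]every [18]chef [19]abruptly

5

The displaced element is "the manuscript" (word 2).
It functions as the object of the preposition "about" of "complained", so the gap sits immediately after word 5 ("about").
Base order: John complained about the manuscript before Nadia thought that a broker suspected that Maya argued with every chef abruptly.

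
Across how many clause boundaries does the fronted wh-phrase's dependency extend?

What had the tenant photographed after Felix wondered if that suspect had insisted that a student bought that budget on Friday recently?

0

"what" originates inside the matrix clause — no clause boundary is crossed.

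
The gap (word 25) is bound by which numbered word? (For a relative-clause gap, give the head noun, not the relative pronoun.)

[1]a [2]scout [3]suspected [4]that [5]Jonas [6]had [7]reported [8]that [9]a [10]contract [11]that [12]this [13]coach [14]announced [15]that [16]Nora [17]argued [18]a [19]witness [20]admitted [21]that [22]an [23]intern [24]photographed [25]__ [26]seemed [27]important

10

The gap at 25 is the object of "photographed", inside a relative clause.
The relative pronoun is "that" (word 11); it is bound by the head noun immediately before it.
Its filler is the head noun "contract", at word 10.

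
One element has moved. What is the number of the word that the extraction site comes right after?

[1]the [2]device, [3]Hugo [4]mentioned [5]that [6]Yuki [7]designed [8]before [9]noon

7

The displaced element is "the device" (word 2).
It is linked across 1 clause boundary (that).
It functions as the direct object of "designed", so the gap sits immediately after word 7 ("designed").
Base order: Hugo mentioned that Yuki designed the device before noon.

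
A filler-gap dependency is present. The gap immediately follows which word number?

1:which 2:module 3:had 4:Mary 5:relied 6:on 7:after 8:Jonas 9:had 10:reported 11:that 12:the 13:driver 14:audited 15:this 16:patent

6

The displaced element is "which module" (word 2).
It functions as the object of the preposition "on" of "relied", so the gap sits immediately after word 6 ("on").
Base order: Mary had relied on which module after Jonas had reported that the driver audited this patent.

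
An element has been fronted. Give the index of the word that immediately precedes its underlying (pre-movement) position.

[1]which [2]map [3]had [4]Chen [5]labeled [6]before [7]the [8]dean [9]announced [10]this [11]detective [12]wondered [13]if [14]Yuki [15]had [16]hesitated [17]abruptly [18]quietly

The displaced element is "which map" (word 2).
It functions as the direct object of "labeled", so the gap sits immediately after word 5 ("labeled").
Base order: Chen had labeled which map before the dean announced this detective wondered if Yuki had hesitated abruptly quietly.

5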